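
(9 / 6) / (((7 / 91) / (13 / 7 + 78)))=21801 / 14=1557.21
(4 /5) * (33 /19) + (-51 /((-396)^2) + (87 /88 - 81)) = -390425341 /4965840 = -78.62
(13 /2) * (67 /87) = 871 /174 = 5.01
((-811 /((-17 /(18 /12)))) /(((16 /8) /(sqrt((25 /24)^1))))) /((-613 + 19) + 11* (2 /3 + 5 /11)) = -2433* sqrt(6) /94928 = -0.06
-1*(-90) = 90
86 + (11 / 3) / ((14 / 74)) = 2213 / 21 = 105.38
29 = 29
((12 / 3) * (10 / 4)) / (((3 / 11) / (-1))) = -110 / 3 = -36.67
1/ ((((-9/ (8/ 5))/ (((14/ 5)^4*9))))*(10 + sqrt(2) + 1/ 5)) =-15673728/ 1594375 + 307328*sqrt(2)/ 318875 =-8.47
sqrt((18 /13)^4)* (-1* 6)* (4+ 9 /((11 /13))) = -312984 /1859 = -168.36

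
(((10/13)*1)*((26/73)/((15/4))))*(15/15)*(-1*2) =-32/219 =-0.15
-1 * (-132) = 132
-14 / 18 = -7 / 9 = -0.78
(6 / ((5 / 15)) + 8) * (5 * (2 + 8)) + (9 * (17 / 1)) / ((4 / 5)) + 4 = 5981 / 4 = 1495.25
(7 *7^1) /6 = 49 /6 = 8.17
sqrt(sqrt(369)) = 4.38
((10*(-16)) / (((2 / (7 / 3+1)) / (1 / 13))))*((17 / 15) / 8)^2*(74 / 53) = -10693 / 18603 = -0.57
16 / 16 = 1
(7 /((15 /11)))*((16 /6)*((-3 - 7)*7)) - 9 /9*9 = -8705 /9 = -967.22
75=75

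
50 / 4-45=-65 / 2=-32.50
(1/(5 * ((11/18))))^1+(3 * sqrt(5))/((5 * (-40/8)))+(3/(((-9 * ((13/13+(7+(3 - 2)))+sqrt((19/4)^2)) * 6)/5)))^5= 15561655202/47549502495 - 3 * sqrt(5)/25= 0.06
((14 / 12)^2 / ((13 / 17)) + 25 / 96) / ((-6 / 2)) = -7639 / 11232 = -0.68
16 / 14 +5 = 43 / 7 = 6.14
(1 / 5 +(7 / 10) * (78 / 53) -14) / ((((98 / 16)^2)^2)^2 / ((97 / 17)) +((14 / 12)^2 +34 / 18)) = -611898621952 / 16635083756183185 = -0.00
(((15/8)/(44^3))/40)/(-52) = -3/283492352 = -0.00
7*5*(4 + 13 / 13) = 175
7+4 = 11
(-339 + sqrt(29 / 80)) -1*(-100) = -238.40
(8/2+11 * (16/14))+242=1810/7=258.57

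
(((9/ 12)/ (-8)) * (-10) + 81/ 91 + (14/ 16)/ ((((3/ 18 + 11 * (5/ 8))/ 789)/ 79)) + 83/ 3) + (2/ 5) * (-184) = 2186515183/ 283920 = 7701.17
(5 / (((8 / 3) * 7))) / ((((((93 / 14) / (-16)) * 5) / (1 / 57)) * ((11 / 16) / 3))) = -64 / 6479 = -0.01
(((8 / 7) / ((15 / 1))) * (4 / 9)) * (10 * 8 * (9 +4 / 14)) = 33280 / 1323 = 25.15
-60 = -60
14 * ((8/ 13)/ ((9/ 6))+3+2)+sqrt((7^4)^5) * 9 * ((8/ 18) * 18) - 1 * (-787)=793190532839/ 39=20338218790.74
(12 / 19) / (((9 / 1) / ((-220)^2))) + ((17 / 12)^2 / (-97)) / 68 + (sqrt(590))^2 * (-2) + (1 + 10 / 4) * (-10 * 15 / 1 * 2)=1238309437 / 1061568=1166.49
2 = 2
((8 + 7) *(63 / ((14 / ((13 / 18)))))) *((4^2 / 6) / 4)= 65 / 2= 32.50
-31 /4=-7.75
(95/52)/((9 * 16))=95/7488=0.01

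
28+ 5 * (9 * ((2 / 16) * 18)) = 517 / 4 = 129.25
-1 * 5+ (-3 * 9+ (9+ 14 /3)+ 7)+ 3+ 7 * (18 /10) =64 /15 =4.27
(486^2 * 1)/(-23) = -236196/23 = -10269.39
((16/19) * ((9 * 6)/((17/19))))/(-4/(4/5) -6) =-864/187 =-4.62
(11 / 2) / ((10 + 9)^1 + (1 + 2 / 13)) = 143 / 524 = 0.27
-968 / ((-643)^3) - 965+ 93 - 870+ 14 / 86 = -19911727364969 / 11431451401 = -1741.84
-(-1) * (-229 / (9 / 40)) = -9160 / 9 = -1017.78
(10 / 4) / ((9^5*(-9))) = -5 / 1062882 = -0.00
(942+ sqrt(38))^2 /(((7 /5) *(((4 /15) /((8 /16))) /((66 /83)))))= 1165725 *sqrt(38) /581+ 1098159975 /1162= 957428.57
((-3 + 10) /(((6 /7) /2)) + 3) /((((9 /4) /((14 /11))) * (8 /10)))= 4060 /297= 13.67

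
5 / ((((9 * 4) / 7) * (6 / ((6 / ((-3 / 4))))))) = -35 / 27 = -1.30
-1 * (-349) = 349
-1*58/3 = -58/3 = -19.33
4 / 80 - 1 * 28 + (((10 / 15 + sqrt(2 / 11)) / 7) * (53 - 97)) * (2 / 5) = -12443 / 420 - 8 * sqrt(22) / 35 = -30.70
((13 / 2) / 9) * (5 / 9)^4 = 0.07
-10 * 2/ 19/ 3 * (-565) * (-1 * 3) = -11300/ 19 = -594.74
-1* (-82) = 82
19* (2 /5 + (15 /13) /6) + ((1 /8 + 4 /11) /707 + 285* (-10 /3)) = -938.75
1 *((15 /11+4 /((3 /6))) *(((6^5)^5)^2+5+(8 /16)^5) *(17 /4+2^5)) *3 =1158881364377880119587707833550563475997987365 /1408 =823069150836562584934451600000000000000000.00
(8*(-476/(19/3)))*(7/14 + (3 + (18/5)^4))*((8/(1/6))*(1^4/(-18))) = 3264628864/11875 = 274916.11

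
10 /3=3.33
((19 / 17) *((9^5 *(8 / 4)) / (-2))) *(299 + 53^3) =-167365178856 / 17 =-9845010520.94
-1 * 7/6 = -7/6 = -1.17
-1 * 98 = -98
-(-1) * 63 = 63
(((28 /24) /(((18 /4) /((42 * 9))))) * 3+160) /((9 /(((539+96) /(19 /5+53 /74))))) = 106667300 /15039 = 7092.71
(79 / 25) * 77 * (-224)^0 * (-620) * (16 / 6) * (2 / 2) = -6034336 / 15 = -402289.07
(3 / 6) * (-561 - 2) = -563 / 2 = -281.50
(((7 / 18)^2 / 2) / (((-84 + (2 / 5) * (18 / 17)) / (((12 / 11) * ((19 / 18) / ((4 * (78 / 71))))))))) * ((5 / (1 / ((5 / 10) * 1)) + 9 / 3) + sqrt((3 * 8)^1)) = -5618585 / 4308774912 - 5618585 * sqrt(6) / 11849131008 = -0.00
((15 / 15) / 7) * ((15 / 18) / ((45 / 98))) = 7 / 27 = 0.26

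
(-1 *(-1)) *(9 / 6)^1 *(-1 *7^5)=-50421 / 2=-25210.50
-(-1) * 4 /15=4 /15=0.27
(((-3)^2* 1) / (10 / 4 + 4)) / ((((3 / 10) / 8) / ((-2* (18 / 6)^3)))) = -25920 / 13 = -1993.85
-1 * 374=-374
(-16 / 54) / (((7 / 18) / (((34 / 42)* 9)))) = -272 / 49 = -5.55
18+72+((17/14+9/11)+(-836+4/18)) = -1030831/1386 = -743.75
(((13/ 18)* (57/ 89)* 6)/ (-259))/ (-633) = 247/ 14591283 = 0.00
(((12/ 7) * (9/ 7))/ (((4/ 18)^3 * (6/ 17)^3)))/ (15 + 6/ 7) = 1193859/ 4144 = 288.09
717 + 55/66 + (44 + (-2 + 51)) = 4865/6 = 810.83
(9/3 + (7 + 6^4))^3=2227560616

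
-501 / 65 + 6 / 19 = -9129 / 1235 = -7.39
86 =86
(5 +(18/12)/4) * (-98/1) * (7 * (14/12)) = -4301.79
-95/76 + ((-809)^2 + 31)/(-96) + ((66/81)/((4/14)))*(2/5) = -6817.94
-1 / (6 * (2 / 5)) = -5 / 12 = -0.42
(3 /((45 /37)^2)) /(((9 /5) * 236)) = 1369 /286740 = 0.00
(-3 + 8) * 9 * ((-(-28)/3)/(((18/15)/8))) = 2800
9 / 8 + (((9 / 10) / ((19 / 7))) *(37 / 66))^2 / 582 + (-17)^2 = 983421130943 / 3389645600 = 290.13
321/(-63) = -107/21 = -5.10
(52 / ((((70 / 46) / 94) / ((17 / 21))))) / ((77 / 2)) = 3822416 / 56595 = 67.54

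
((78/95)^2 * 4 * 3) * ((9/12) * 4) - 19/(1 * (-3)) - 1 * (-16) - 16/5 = 1175107/27075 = 43.40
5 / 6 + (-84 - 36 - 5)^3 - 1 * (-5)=-11718715 / 6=-1953119.17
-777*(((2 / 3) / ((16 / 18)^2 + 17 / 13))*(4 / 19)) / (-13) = 167832 / 41971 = 4.00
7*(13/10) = 91/10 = 9.10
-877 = -877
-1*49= -49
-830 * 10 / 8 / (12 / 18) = -6225 / 4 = -1556.25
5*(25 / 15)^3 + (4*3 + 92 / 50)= 36.99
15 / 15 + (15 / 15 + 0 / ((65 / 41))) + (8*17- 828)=-690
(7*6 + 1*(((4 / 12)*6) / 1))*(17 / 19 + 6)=5764 / 19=303.37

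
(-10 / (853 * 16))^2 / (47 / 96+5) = 75 / 766899886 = 0.00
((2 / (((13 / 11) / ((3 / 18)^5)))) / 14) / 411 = 11 / 290830176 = 0.00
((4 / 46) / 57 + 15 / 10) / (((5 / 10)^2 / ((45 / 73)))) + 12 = 500922 / 31901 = 15.70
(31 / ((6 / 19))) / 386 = 589 / 2316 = 0.25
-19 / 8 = -2.38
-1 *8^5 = -32768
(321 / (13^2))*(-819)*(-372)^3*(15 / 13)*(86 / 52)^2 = 7218427192497360 / 28561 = 252737200815.71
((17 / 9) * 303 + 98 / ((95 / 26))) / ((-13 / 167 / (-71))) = 2024689463 / 3705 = 546474.89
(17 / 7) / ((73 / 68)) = 1156 / 511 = 2.26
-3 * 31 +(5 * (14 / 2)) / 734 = -92.95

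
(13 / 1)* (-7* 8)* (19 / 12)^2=-32851 / 18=-1825.06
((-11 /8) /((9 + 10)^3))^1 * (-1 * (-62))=-341 /27436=-0.01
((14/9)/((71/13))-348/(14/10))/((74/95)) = -52752835/165501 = -318.75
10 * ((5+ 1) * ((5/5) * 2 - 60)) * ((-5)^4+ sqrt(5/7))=-2175000 - 3480 * sqrt(35)/7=-2177941.14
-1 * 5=-5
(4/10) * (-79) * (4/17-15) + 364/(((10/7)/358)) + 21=91705.96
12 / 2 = 6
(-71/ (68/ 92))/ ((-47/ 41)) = 66953/ 799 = 83.80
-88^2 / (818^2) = -1936 / 167281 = -0.01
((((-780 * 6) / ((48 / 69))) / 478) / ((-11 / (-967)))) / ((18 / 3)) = -4336995 / 21032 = -206.21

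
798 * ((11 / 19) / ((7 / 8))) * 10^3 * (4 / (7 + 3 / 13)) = 13728000 / 47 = 292085.11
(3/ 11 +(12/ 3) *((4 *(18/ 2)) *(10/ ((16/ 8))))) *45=356535/ 11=32412.27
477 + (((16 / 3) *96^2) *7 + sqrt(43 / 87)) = sqrt(3741) / 87 + 344541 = 344541.70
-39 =-39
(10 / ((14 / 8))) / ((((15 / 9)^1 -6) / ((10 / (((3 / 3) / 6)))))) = -7200 / 91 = -79.12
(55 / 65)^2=121 / 169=0.72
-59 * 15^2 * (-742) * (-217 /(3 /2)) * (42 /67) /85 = -11969780760 /1139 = -10509026.13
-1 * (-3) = 3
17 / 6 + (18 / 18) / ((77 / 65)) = 1699 / 462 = 3.68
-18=-18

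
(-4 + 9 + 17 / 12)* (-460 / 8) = -8855 / 24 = -368.96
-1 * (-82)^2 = -6724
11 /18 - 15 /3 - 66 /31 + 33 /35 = -5.58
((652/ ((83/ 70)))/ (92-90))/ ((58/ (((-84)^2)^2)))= 568071221760/ 2407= 236007985.77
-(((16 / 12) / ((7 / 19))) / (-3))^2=-5776 / 3969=-1.46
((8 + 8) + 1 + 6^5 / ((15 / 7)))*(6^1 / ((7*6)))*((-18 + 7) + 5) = -109374 / 35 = -3124.97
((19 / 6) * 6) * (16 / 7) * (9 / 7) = 2736 / 49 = 55.84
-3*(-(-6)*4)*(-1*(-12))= -864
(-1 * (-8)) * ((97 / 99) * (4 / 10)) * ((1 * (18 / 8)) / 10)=194 / 275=0.71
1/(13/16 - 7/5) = -80/47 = -1.70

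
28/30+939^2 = 881721.93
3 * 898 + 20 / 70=18860 / 7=2694.29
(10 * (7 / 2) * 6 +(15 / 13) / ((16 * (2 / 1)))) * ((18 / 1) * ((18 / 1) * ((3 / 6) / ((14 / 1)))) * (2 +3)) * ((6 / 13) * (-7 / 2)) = -106160625 / 5408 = -19630.29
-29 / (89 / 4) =-116 / 89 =-1.30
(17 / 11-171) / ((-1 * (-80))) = -233 / 110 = -2.12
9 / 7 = 1.29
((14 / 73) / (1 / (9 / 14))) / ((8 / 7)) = 63 / 584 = 0.11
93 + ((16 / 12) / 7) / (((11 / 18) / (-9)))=6945 / 77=90.19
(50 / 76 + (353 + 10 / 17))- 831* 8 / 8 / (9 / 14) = -1818659 / 1938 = -938.42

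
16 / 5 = 3.20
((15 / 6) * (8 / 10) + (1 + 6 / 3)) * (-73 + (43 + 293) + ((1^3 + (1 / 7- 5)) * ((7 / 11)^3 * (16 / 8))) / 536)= 469064405 / 356708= 1314.98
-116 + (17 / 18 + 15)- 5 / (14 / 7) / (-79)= -71117 / 711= -100.02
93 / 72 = 31 / 24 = 1.29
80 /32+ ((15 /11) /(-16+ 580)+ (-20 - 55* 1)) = -149925 /2068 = -72.50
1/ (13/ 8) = 8/ 13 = 0.62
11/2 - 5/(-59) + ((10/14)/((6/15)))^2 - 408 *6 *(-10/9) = 31555537/11564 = 2728.77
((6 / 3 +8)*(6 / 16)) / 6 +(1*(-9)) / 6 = -7 / 8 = -0.88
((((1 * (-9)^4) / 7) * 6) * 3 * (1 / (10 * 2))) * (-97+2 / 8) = -22851963 / 280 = -81614.15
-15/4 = -3.75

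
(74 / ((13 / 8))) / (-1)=-592 / 13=-45.54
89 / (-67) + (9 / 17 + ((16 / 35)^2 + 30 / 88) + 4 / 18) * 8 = 9.08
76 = 76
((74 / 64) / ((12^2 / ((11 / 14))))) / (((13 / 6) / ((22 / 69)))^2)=49247 / 360464832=0.00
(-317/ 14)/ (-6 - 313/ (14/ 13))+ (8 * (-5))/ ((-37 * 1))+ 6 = 1099815/ 153661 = 7.16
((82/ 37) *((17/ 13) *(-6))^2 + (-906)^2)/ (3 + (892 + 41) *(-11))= -142598351/ 1782105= -80.02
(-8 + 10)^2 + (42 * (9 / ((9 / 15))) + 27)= 661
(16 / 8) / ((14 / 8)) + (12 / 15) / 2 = 54 / 35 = 1.54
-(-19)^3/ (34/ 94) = 322373/ 17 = 18963.12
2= 2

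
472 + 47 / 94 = 945 / 2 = 472.50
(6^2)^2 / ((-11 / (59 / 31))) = -76464 / 341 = -224.23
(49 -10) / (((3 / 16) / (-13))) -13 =-2717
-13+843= 830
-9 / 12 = -3 / 4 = -0.75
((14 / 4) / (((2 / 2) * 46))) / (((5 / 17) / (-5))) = -119 / 92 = -1.29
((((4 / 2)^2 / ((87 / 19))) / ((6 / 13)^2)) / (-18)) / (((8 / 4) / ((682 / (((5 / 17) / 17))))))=-316440839 / 70470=-4490.43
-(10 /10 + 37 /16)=-53 /16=-3.31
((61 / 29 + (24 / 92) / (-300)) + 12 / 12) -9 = -196679 / 33350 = -5.90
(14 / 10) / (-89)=-7 / 445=-0.02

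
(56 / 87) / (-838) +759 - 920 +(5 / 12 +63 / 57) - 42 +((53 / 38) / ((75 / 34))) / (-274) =-637265784159 / 3162905300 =-201.48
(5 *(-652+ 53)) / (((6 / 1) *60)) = -8.32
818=818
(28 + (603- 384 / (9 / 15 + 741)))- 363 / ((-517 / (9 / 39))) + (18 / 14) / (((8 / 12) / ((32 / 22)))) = 9208785584 / 14537523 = 633.45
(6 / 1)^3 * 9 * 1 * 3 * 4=23328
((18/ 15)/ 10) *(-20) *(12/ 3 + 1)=-12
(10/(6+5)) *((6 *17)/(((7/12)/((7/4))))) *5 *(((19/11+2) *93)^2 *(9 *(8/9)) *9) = 16016128250400/1331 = 12033154207.66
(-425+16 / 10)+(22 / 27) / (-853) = -48756737 / 115155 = -423.40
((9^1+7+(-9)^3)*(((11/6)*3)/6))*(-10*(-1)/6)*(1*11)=-431365/36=-11982.36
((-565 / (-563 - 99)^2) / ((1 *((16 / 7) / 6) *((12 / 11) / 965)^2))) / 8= -445642379875 / 1346285568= -331.02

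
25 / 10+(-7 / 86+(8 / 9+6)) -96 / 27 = 742 / 129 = 5.75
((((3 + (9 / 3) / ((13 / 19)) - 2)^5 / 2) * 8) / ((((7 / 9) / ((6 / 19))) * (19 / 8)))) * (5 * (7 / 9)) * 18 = 29042496000000 / 134036773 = 216675.58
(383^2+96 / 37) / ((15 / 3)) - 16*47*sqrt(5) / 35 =5427589 / 185 - 752*sqrt(5) / 35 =29290.28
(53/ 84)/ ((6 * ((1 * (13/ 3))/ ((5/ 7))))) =265/ 15288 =0.02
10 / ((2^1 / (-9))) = -45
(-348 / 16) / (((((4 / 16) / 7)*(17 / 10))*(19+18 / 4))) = -12180 / 799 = -15.24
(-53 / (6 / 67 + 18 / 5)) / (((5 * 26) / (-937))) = 3327287 / 32136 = 103.54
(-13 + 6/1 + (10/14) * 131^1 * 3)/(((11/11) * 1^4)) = 1916/7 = 273.71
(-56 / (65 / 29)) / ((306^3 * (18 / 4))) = -406 / 2095222545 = -0.00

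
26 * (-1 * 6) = -156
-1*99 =-99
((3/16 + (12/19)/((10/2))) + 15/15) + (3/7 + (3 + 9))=146219/10640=13.74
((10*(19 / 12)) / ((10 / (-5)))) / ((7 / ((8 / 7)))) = -190 / 147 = -1.29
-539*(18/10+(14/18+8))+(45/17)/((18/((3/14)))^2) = -3419484767/599760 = -5701.42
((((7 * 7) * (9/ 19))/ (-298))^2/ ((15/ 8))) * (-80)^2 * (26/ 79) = 4314885120/ 633150319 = 6.81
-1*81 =-81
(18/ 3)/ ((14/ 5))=15/ 7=2.14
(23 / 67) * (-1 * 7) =-161 / 67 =-2.40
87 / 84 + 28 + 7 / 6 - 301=-22747 / 84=-270.80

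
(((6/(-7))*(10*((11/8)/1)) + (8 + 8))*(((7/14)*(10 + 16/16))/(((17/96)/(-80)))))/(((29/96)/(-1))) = 119623680/3451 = 34663.48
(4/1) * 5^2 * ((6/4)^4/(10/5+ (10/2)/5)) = 675/4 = 168.75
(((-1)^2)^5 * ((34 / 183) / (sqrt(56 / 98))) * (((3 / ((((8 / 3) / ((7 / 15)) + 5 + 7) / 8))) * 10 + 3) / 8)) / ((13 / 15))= 43605 * sqrt(7) / 196664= 0.59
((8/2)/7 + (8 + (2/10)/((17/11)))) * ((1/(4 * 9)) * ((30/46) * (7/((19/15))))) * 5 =129425/29716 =4.36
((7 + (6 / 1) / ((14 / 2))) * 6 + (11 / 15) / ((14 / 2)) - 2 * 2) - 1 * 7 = 3806 / 105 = 36.25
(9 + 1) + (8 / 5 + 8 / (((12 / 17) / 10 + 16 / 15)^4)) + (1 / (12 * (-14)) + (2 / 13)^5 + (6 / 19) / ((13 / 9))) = 69554736139456873 / 4191231409954680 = 16.60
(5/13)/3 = 5/39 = 0.13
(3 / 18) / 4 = 0.04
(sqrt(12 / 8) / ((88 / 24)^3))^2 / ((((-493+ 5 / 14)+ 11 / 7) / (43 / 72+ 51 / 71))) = -457569 / 276717828200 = -0.00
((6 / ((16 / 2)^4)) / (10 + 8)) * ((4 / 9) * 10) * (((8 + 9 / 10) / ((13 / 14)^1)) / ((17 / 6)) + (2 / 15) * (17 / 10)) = 59827 / 45826560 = 0.00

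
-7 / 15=-0.47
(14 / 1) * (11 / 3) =51.33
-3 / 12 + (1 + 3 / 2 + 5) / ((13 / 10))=287 / 52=5.52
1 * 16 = 16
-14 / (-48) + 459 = 459.29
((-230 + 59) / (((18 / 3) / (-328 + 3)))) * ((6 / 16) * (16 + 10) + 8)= 1315275 / 8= 164409.38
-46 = -46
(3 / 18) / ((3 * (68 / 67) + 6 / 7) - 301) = -469 / 836034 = -0.00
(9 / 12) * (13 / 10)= 39 / 40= 0.98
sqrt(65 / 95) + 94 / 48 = sqrt(247) / 19 + 47 / 24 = 2.79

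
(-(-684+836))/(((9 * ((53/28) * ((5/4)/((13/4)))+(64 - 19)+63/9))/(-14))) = 774592/172737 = 4.48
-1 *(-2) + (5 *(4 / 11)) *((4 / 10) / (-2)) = 18 / 11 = 1.64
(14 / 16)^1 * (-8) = -7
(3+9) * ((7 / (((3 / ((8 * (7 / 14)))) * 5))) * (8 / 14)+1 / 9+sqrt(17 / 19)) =12 * sqrt(323) / 19+212 / 15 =25.48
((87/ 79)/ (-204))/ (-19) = 29/ 102068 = 0.00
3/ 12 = 1/ 4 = 0.25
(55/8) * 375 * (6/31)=61875/124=498.99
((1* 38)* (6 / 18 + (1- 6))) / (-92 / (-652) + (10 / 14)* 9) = -151753 / 5622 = -26.99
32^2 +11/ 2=2059/ 2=1029.50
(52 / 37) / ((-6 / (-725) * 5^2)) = 754 / 111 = 6.79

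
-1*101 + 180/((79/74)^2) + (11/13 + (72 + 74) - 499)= -23951891/81133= -295.22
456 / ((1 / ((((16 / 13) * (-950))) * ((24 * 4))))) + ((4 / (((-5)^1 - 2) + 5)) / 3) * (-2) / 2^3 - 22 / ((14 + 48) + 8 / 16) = -499046401807 / 9750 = -51184246.34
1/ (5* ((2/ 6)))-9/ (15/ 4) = -9/ 5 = -1.80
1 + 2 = 3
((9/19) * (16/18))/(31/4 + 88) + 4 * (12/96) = 7341/14554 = 0.50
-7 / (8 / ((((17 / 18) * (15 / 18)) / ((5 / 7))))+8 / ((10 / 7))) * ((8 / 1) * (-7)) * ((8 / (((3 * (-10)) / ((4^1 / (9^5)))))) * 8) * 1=-0.00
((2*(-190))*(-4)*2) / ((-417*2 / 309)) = -156560 / 139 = -1126.33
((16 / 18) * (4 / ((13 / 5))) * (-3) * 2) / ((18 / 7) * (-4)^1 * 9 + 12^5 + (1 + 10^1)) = -2240 / 67908867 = -0.00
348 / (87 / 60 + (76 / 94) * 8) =109040 / 2481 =43.95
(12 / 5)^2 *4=23.04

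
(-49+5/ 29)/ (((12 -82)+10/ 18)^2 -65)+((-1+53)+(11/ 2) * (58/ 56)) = 2256338979/ 39114040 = 57.69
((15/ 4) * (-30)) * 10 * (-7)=7875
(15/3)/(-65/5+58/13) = -0.59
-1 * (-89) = 89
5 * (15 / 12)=25 / 4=6.25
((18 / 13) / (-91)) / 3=-6 / 1183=-0.01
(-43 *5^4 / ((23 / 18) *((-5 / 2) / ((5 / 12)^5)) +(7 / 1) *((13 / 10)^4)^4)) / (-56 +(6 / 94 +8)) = 293750000000000000000 / 110779499893672773777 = 2.65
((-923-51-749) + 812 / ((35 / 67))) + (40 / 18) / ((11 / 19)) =-81557 / 495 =-164.76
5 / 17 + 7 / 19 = 214 / 323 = 0.66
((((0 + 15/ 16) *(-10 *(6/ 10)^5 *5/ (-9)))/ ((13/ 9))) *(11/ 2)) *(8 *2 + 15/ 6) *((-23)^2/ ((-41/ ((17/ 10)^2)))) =-45360251343/ 42640000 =-1063.80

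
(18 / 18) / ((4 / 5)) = 5 / 4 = 1.25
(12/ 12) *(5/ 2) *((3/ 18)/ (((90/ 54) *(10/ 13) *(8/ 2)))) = 13/ 160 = 0.08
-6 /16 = -3 /8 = -0.38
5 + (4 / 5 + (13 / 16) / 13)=469 / 80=5.86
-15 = -15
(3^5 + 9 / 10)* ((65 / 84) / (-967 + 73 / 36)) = -95121 / 486346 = -0.20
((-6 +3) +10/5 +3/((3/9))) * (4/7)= 32/7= 4.57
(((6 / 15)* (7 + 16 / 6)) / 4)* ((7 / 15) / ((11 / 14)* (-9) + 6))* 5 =-1421 / 675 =-2.11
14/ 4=3.50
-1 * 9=-9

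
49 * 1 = 49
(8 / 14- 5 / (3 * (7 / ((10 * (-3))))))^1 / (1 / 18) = 972 / 7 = 138.86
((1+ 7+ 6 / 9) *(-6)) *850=-44200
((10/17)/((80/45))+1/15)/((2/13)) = 10543/4080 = 2.58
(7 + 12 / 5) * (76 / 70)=1786 / 175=10.21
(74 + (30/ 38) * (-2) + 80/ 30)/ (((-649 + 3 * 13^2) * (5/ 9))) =-1284/ 1349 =-0.95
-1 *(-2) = 2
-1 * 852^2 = -725904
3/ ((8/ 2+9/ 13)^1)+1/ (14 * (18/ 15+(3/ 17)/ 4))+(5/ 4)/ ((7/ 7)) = 1406501/ 722484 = 1.95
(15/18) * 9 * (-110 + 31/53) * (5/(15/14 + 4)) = -809.06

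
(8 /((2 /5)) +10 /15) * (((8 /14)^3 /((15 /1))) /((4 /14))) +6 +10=37264 /2205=16.90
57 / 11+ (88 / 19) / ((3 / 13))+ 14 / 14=16460 / 627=26.25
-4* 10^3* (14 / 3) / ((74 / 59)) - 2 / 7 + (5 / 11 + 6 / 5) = -635961503 / 42735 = -14881.51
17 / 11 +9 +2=138 / 11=12.55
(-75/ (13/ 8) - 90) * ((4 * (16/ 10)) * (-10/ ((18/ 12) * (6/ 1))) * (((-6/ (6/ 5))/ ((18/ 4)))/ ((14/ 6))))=-461.05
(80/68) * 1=20/17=1.18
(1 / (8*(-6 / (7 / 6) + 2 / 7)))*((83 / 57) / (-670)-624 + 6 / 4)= 83206753 / 5193840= 16.02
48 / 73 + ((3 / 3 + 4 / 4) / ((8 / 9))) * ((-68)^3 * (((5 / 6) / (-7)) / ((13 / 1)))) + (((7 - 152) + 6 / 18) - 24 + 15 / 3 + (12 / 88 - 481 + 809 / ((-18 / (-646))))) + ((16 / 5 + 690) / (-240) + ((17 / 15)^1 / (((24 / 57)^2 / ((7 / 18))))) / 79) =17390043941708651 / 498767068800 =34866.06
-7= -7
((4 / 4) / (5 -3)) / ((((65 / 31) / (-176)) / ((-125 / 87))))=68200 / 1131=60.30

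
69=69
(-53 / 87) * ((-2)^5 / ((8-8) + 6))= 848 / 261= 3.25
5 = 5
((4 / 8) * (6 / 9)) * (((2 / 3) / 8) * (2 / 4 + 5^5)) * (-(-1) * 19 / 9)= 118769 / 648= 183.29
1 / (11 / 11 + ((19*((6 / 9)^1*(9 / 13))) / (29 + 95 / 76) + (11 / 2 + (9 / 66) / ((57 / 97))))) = 29887 / 209865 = 0.14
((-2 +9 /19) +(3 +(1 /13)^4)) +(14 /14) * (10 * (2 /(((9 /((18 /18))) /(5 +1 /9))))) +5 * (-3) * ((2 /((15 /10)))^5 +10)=-200.38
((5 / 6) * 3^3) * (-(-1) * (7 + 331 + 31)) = 16605 / 2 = 8302.50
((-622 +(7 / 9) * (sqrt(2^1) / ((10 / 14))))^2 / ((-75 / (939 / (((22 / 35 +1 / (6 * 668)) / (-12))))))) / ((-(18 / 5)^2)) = -2293281114456752 / 321529095 +178428940256 * sqrt(2) / 7145091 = -7097105.68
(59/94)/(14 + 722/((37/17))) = 2183/1202448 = 0.00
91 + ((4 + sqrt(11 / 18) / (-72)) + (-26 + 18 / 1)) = 86.99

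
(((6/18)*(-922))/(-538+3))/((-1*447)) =-922/717435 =-0.00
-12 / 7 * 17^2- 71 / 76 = -264065 / 532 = -496.36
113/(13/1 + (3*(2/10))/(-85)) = 48025/5522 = 8.70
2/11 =0.18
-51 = -51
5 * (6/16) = 15/8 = 1.88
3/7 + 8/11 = 89/77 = 1.16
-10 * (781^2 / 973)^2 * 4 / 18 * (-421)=3132681389206820 / 8520561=367661400.37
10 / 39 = 0.26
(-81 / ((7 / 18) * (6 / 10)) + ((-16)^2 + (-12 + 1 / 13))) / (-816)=9379 / 74256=0.13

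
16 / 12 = 4 / 3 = 1.33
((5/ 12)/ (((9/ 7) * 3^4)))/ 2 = 35/ 17496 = 0.00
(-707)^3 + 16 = -353393227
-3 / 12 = -1 / 4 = -0.25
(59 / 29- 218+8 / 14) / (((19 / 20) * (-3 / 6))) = 1749000 / 3857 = 453.46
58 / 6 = 29 / 3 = 9.67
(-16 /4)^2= 16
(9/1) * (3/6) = 9/2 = 4.50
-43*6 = -258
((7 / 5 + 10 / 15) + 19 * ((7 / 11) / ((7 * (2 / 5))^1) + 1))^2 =70174129 / 108900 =644.39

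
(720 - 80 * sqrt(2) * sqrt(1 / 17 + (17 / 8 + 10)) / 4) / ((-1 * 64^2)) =-45 / 256 + 5 * sqrt(28169) / 34816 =-0.15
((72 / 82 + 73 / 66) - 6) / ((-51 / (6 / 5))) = 10867 / 115005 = 0.09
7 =7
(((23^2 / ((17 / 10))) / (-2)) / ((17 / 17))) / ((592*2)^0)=-2645 / 17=-155.59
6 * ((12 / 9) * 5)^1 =40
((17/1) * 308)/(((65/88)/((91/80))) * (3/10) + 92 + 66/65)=26206180/466517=56.17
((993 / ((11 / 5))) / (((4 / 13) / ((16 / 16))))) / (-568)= -64545 / 24992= -2.58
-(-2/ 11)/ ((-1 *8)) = -1/ 44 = -0.02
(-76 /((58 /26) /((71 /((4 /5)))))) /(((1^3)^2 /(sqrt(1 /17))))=-87685 * sqrt(17) /493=-733.34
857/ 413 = 2.08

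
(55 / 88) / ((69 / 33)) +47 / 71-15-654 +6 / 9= -667.37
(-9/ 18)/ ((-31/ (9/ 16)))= 9/ 992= 0.01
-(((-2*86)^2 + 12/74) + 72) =-1097278/37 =-29656.16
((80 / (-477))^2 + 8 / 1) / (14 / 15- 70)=-2283290 / 19643337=-0.12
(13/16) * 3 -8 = -89/16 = -5.56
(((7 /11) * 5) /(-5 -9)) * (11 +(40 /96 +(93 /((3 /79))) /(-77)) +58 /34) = 4.25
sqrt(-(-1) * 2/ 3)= sqrt(6)/ 3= 0.82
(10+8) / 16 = 9 / 8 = 1.12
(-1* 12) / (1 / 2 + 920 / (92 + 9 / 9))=-2232 / 1933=-1.15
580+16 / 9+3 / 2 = 10499 / 18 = 583.28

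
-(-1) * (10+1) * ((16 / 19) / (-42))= -88 / 399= -0.22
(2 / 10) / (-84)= -1 / 420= -0.00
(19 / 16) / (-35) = -19 / 560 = -0.03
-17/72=-0.24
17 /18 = 0.94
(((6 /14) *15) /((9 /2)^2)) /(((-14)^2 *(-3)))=-0.00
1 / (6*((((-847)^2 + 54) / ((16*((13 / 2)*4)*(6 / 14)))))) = 208 / 5022241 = 0.00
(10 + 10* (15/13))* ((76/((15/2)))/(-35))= -6.24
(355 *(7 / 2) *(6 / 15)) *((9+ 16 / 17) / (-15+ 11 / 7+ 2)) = -587951 / 1360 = -432.32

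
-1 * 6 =-6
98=98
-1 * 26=-26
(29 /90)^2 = 841 /8100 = 0.10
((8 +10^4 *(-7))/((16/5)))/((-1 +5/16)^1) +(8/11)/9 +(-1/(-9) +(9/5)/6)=31496887/990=31815.04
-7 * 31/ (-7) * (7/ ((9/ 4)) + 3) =189.44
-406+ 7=-399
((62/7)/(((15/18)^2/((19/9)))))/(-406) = -2356/35525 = -0.07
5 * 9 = 45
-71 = -71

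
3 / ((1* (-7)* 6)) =-1 / 14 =-0.07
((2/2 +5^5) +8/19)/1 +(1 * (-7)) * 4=58870/19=3098.42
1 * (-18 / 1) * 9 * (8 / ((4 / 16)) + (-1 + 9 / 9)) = -5184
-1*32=-32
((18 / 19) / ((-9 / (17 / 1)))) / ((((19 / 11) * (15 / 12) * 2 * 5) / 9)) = -6732 / 9025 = -0.75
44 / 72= 11 / 18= 0.61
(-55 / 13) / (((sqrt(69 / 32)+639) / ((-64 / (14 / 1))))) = 11996160 / 396341491 - 7040*sqrt(138) / 1189024473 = 0.03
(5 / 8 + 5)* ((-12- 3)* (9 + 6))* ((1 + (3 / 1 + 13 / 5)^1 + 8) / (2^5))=-577.44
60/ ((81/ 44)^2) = 38720/ 2187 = 17.70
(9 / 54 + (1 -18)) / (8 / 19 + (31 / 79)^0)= -1919 / 162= -11.85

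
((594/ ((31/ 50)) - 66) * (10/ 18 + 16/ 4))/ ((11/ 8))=274864/ 93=2955.53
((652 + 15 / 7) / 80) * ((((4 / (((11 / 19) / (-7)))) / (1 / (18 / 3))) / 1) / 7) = -261003 / 770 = -338.96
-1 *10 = -10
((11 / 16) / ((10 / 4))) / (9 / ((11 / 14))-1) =121 / 4600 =0.03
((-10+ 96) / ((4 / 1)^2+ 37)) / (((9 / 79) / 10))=67940 / 477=142.43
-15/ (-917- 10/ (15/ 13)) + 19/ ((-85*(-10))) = 91013/ 2360450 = 0.04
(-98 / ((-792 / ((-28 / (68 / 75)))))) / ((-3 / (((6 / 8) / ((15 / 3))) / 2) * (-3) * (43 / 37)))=-63455 / 2315808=-0.03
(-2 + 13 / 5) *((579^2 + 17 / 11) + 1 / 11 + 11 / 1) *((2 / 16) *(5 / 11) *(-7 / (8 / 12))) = -116165385 / 968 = -120005.56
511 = 511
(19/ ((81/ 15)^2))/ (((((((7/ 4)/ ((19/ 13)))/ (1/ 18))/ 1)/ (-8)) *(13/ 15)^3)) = -18050000/ 48582261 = -0.37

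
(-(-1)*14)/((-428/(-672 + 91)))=4067/214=19.00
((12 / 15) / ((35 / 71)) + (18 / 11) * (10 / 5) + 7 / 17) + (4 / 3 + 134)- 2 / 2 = 13709224 / 98175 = 139.64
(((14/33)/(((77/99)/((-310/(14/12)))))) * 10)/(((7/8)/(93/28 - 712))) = 4428957600/3773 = 1173855.71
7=7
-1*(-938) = 938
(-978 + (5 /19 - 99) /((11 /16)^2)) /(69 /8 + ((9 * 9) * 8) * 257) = -21829424 /3063088743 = -0.01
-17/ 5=-3.40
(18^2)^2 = 104976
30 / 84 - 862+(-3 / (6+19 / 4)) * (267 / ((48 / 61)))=-1151427 / 1204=-956.33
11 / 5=2.20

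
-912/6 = -152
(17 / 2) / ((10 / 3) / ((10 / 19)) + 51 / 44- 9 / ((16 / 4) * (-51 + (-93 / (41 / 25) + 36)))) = 1099560 / 973279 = 1.13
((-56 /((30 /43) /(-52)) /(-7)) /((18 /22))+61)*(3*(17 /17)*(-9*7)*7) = 883460.20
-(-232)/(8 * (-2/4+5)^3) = 232/729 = 0.32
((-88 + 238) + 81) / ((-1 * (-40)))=231 / 40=5.78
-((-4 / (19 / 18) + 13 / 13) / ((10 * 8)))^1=53 / 1520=0.03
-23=-23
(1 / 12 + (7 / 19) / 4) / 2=5 / 57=0.09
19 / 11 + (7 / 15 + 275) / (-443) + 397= 29099518 / 73095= 398.11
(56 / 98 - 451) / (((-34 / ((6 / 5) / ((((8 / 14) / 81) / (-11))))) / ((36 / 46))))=-75851721 / 3910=-19399.42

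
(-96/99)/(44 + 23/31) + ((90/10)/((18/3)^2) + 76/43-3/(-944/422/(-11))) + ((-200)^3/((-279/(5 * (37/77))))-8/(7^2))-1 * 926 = 287664982651090399/4233308160312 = 67952.76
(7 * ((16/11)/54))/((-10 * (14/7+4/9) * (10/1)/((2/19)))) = -0.00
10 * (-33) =-330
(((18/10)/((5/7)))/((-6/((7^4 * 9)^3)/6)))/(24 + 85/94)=-59754746944350738/58525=-1021012335657.42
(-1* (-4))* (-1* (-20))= 80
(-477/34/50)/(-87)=0.00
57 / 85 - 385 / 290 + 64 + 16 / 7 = 2264847 / 34510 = 65.63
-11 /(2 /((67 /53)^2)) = -49379 /5618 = -8.79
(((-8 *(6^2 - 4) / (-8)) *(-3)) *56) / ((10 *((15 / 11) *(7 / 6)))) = -8448 / 25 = -337.92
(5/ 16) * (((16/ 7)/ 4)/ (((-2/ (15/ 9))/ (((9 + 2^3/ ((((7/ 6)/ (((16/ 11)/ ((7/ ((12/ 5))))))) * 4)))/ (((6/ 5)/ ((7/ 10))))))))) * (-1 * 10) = 73775/ 8624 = 8.55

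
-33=-33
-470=-470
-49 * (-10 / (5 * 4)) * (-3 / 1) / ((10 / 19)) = -2793 / 20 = -139.65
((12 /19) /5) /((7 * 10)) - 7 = -23269 /3325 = -7.00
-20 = -20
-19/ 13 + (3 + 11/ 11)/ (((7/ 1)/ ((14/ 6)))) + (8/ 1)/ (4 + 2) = 47/ 39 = 1.21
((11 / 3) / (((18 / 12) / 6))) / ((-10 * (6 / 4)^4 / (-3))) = 352 / 405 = 0.87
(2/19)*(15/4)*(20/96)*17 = 425/304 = 1.40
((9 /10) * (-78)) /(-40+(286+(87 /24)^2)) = -22464 /82925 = -0.27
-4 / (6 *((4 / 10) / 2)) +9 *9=233 / 3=77.67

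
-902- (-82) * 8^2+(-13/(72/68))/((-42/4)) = 821615/189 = 4347.17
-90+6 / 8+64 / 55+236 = 32541 / 220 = 147.91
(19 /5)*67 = 1273 /5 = 254.60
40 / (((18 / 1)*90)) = 2 / 81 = 0.02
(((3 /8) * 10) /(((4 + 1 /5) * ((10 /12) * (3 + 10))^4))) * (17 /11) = 5508 /54979925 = 0.00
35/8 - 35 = -30.62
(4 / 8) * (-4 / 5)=-2 / 5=-0.40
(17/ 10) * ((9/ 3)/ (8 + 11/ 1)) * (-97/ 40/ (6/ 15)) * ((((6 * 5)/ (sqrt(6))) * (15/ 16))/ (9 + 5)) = -74205 * sqrt(6)/ 136192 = -1.33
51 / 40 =1.28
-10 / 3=-3.33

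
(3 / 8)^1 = 3 / 8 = 0.38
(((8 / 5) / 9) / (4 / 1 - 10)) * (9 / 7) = -4 / 105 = -0.04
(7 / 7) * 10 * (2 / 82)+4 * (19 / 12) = 809 / 123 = 6.58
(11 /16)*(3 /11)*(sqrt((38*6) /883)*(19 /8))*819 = 46683*sqrt(50331) /56512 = 185.33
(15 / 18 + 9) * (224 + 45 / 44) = 584159 / 264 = 2212.72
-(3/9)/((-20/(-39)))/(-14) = 13/280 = 0.05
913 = 913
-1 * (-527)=527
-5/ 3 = -1.67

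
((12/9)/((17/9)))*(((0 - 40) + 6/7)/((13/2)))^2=3603648/140777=25.60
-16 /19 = -0.84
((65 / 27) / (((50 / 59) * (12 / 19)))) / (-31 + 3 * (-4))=-14573 / 139320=-0.10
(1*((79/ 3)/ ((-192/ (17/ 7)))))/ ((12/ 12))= -1343/ 4032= -0.33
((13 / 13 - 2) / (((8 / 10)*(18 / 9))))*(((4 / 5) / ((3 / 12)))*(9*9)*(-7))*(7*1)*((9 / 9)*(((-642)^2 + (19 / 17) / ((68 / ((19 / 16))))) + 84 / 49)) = 30257343709929 / 9248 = 3271771594.93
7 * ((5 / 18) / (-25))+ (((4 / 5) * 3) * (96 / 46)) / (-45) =-1957 / 10350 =-0.19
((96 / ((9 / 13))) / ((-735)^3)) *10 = -0.00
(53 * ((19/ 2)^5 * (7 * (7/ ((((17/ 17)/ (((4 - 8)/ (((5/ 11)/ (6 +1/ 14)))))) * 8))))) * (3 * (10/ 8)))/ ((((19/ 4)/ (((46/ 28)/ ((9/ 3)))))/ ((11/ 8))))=-1633888460215/ 2048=-797797099.71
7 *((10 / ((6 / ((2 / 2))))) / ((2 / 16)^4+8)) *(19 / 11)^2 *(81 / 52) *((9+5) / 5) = 108681216 / 5727293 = 18.98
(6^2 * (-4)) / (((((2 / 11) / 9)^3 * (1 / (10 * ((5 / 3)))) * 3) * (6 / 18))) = -291089700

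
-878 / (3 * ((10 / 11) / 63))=-101409 / 5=-20281.80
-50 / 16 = -25 / 8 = -3.12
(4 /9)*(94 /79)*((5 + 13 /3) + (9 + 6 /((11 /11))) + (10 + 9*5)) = 89488 /2133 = 41.95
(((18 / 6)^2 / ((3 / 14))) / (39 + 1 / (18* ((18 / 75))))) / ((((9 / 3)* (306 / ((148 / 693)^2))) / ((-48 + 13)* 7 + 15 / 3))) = -7009280 / 549077067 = -0.01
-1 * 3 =-3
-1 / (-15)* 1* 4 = 4 / 15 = 0.27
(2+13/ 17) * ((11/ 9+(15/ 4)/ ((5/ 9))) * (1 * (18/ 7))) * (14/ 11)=72.13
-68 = -68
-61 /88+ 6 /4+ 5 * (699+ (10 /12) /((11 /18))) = 28021 /8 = 3502.62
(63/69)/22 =21/506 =0.04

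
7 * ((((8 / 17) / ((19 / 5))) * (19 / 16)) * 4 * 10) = 700 / 17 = 41.18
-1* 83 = -83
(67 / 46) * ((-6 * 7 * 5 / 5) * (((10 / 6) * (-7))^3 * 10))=201083750 / 207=971419.08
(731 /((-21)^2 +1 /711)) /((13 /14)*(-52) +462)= 0.00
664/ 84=166/ 21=7.90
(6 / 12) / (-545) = -1 / 1090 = -0.00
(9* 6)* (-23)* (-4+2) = 2484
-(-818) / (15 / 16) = 13088 / 15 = 872.53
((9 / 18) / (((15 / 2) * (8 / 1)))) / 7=1 / 840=0.00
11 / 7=1.57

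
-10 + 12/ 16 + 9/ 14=-241/ 28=-8.61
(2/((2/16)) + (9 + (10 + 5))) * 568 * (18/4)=102240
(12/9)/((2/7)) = 14/3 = 4.67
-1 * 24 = -24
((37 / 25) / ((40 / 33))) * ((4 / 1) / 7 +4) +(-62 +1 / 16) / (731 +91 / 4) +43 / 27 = 7.09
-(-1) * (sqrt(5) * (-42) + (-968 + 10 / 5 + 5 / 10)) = -1931 / 2 - 42 * sqrt(5) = -1059.41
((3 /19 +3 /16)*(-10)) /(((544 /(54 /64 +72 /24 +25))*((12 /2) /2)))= -161525 /2646016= -0.06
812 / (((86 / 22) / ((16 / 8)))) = 17864 / 43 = 415.44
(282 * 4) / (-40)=-141 / 5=-28.20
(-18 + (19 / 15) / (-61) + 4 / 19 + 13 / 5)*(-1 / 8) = 26443 / 13908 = 1.90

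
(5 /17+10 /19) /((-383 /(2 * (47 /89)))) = -24910 /11010101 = -0.00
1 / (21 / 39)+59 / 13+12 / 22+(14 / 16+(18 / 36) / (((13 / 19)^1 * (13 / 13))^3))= 12690451 / 1353352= 9.38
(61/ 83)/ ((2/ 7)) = 427/ 166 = 2.57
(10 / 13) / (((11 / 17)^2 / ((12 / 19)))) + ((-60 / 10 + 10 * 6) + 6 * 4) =79.16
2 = 2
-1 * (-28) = 28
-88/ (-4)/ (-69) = -22/ 69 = -0.32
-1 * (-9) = 9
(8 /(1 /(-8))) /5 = -64 /5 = -12.80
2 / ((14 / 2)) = 0.29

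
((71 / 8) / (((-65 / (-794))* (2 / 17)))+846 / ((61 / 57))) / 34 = 54305359 / 1078480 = 50.35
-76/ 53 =-1.43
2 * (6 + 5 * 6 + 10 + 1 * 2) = 96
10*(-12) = -120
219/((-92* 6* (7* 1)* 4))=-73/5152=-0.01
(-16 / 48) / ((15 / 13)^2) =-0.25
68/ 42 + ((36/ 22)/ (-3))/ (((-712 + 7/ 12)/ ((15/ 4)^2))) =6428201/ 3944094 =1.63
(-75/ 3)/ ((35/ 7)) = -5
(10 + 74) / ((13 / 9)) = 756 / 13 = 58.15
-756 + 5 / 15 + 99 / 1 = -656.67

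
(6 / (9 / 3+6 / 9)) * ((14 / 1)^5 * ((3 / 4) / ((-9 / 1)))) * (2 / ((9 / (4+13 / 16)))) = -78432.67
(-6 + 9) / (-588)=-1 / 196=-0.01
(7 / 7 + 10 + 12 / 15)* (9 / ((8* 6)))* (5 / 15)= 59 / 80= 0.74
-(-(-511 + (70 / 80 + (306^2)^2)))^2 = -76872563042312475199.52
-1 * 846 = -846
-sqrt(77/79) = -sqrt(6083)/79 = -0.99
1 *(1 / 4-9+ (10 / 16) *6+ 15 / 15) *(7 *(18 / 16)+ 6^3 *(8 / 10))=-7227 / 10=-722.70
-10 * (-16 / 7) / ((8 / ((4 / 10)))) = 8 / 7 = 1.14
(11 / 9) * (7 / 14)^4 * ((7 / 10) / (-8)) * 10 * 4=-0.27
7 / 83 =0.08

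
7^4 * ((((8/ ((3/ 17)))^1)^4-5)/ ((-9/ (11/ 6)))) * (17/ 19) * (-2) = 3696464178.71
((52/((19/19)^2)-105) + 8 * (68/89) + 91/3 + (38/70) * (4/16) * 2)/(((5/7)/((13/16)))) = -3956251/213600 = -18.52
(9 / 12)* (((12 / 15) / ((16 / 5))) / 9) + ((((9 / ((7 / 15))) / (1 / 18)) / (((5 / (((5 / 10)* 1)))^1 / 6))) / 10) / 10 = 17671 / 8400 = 2.10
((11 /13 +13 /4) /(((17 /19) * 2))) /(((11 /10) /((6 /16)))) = 0.78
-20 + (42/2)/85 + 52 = 2741/85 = 32.25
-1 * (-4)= 4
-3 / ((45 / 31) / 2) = -4.13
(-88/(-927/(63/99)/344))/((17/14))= 269696/15759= 17.11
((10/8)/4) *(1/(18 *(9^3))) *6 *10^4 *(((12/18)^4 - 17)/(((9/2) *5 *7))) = -1701250/11160261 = -0.15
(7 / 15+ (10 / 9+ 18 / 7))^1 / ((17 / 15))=1307 / 357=3.66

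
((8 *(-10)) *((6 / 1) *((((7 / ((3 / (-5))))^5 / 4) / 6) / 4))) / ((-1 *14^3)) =-765625 / 1944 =-393.84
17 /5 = 3.40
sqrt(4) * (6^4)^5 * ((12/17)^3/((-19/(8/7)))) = -101085468550861160448/653429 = -154700003444691.25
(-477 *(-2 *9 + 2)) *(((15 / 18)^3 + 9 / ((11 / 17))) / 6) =1824419 / 99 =18428.47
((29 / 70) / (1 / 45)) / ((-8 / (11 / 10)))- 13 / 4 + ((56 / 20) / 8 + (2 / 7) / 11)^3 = -21037940911 / 3652264000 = -5.76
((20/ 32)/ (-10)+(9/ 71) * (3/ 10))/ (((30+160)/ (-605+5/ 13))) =54627/ 701480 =0.08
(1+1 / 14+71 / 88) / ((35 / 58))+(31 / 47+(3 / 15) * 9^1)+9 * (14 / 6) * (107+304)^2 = 1797298614219 / 506660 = 3547346.57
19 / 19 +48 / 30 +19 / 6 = 173 / 30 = 5.77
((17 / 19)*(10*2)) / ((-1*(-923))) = 340 / 17537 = 0.02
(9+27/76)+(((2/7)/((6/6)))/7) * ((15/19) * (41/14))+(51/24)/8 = 4052117/417088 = 9.72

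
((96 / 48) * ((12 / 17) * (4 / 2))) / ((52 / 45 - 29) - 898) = -2160 / 708271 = -0.00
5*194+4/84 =20371/21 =970.05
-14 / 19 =-0.74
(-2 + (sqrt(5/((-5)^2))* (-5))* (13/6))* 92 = -598* sqrt(5)/3- 184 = -629.72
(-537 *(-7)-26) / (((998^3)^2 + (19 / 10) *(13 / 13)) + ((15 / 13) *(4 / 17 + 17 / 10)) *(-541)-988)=4124965 / 1091806123464985486162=0.00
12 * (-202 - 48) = -3000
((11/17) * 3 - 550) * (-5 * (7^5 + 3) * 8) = 6264750800/17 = 368514752.94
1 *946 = 946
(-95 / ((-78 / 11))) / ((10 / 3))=209 / 52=4.02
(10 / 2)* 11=55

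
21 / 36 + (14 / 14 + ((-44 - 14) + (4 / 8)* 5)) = -647 / 12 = -53.92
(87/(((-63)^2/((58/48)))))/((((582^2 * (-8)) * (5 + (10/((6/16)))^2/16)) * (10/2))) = -841/21271325241600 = -0.00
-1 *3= -3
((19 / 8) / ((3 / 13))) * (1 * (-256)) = -7904 / 3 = -2634.67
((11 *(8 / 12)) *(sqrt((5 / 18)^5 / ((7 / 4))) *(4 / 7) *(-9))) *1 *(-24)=4400 *sqrt(70) / 1323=27.83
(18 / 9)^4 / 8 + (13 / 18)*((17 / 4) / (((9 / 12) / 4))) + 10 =766 / 27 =28.37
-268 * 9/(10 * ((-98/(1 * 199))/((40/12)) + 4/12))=-359991/277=-1299.61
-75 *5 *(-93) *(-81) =-2824875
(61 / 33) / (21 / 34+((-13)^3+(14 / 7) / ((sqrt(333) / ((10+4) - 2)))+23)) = -5670554510 / 6667232680053 - 564128 * sqrt(37) / 6667232680053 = -0.00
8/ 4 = 2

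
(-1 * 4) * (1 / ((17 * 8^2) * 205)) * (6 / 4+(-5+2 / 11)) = 73 / 1226720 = 0.00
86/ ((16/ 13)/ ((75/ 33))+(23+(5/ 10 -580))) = -55900/ 361373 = -0.15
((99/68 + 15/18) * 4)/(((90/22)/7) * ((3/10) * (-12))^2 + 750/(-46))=-4135285/3942657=-1.05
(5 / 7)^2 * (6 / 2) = 75 / 49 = 1.53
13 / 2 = 6.50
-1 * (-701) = 701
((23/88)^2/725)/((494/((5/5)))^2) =529/1370115718400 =0.00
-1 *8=-8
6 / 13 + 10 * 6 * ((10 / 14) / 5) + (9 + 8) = 2369 / 91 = 26.03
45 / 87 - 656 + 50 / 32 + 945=291.08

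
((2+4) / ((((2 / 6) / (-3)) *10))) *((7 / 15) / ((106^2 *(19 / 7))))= -441 / 5337100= -0.00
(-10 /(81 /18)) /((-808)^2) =-5 /1468944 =-0.00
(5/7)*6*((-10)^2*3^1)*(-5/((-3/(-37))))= -555000/7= -79285.71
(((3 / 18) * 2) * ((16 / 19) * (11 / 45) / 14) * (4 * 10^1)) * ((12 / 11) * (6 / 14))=256 / 2793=0.09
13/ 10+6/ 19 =307/ 190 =1.62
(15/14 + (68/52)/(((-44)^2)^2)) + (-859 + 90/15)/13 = -64.54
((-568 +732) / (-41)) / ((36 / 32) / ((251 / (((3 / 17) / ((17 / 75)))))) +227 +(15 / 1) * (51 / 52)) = -30176224 / 1823511707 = -0.02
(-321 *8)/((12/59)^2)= -372467/6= -62077.83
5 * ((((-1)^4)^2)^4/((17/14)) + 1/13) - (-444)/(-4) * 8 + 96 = -174037/221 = -787.50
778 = 778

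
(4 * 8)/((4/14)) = 112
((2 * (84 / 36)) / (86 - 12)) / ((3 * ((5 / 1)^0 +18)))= 0.00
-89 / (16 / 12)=-267 / 4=-66.75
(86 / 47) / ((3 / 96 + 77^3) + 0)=2752 / 686625679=0.00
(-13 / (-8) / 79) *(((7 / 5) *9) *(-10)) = -819 / 316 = -2.59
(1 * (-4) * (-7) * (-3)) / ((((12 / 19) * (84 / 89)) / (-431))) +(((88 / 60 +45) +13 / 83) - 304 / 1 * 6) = 97869793 / 1660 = 58957.71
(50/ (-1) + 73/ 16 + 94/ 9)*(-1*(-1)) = -5039/ 144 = -34.99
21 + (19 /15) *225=306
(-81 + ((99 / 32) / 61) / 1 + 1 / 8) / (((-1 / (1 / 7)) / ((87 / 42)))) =23.92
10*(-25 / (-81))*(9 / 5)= 50 / 9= 5.56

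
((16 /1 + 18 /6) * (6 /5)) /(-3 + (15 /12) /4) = -1824 /215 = -8.48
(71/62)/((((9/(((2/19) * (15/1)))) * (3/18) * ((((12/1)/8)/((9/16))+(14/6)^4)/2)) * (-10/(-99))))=0.74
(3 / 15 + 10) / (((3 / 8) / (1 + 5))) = 816 / 5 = 163.20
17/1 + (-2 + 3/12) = 61/4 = 15.25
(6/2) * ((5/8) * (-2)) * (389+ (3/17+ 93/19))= -1909275/1292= -1477.77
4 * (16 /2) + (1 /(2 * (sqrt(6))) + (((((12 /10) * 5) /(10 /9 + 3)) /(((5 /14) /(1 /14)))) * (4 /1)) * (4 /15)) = sqrt(6) /12 + 29888 /925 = 32.52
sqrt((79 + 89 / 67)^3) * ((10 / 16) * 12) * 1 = 121095 * sqrt(40066) / 4489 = 5399.64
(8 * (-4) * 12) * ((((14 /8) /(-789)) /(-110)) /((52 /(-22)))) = 56 /17095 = 0.00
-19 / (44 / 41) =-779 / 44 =-17.70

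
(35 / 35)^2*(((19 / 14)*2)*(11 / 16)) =1.87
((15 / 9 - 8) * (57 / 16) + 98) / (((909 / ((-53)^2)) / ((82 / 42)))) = 139008983 / 305424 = 455.13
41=41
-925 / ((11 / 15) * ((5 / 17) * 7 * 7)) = -47175 / 539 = -87.52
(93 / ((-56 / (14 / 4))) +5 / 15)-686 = -33191 / 48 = -691.48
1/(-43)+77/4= 3307/172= 19.23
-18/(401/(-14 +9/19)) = 4626/7619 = 0.61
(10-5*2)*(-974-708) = 0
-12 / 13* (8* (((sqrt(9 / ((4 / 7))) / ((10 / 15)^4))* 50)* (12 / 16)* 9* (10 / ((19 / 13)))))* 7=-17222625* sqrt(7) / 19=-2398251.72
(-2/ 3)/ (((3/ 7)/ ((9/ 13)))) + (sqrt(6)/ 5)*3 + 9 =3*sqrt(6)/ 5 + 103/ 13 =9.39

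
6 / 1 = 6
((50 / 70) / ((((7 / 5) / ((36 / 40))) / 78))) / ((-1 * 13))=-135 / 49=-2.76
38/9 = 4.22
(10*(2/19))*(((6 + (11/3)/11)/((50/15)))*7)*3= 42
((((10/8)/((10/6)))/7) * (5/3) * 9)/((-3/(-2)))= 1.07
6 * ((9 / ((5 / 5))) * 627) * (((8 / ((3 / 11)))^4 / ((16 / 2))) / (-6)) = -1566704128 / 3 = -522234709.33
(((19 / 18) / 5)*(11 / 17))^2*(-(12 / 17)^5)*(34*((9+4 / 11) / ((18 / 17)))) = -104707328 / 106489275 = -0.98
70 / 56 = 5 / 4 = 1.25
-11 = -11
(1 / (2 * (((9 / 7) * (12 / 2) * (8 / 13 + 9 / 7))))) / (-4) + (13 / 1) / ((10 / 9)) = 4368871 / 373680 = 11.69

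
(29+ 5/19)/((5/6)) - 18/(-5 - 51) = 94263/2660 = 35.44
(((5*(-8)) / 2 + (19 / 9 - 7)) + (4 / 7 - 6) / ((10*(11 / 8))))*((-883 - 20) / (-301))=-87608 / 1155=-75.85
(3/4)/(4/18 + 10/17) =459/496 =0.93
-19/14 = -1.36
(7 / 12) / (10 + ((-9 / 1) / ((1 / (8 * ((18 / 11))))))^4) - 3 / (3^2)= -3761480037659 / 11284440215464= -0.33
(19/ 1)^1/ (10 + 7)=19/ 17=1.12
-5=-5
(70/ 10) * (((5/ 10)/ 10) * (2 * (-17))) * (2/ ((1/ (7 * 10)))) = -1666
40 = 40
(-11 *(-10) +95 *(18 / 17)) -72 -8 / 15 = 35204 / 255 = 138.05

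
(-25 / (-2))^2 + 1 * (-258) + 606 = 2017 / 4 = 504.25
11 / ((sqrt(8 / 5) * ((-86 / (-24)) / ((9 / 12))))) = 1.82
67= 67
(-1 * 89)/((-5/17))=1513/5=302.60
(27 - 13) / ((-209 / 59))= -826 / 209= -3.95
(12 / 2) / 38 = 3 / 19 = 0.16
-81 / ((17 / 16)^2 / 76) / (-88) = 196992 / 3179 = 61.97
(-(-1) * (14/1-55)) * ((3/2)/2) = -30.75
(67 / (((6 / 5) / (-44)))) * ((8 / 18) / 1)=-29480 / 27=-1091.85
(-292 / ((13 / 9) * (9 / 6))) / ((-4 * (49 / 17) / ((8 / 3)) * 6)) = 5.20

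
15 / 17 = 0.88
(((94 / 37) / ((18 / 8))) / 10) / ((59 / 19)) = 3572 / 98235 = 0.04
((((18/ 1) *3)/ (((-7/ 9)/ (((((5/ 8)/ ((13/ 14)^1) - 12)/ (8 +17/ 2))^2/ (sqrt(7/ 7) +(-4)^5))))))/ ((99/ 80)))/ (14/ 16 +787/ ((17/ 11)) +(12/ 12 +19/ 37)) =2252524480/ 44590964190773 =0.00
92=92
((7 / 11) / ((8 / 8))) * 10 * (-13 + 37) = 1680 / 11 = 152.73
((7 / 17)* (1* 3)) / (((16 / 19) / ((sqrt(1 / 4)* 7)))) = 2793 / 544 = 5.13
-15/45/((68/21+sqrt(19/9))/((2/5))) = -952/18465+98* sqrt(19)/18465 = -0.03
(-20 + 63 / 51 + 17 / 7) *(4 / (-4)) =1944 / 119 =16.34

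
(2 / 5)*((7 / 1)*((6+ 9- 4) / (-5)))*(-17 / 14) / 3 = 2.49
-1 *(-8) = 8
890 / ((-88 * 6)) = -445 / 264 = -1.69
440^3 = 85184000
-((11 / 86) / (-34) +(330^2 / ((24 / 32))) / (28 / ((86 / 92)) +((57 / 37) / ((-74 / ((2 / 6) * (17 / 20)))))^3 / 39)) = -116914137089657310059728291 / 24118381287821962261556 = -4847.51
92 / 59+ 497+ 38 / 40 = 499.51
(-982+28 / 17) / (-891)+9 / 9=31813 / 15147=2.10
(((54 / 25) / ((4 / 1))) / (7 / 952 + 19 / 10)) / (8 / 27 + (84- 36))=12393 / 2114110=0.01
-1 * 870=-870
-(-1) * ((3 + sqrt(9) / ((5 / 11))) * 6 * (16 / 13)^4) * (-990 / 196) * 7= -934281216 / 199927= -4673.11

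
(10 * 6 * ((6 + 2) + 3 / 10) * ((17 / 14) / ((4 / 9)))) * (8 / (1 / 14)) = 152388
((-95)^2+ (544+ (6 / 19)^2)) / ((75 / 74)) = 51125786 / 5415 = 9441.51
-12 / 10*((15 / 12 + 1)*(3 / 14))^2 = -2187 / 7840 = -0.28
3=3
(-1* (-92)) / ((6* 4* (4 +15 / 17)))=391 / 498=0.79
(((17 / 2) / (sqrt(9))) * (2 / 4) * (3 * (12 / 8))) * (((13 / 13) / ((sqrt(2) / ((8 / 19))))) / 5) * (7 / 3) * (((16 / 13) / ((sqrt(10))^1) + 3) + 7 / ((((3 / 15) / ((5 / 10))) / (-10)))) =-10234 * sqrt(2) / 95 + 952 * sqrt(5) / 6175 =-152.00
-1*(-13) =13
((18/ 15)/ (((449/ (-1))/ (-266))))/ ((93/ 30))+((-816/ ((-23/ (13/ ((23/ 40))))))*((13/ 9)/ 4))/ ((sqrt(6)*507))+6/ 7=1360*sqrt(6)/ 14283+105858/ 97433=1.32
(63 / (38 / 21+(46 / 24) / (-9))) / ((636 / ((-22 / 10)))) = -43659 / 319855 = -0.14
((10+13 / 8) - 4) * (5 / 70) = 61 / 112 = 0.54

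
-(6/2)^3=-27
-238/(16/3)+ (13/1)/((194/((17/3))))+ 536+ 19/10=5746141/11640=493.65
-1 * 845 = -845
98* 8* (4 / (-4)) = -784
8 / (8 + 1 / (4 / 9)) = 32 / 41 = 0.78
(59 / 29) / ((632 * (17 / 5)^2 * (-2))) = -1475 / 10593584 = -0.00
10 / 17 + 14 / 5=3.39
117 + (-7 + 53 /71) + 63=12336 /71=173.75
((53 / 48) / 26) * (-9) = -159 / 416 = -0.38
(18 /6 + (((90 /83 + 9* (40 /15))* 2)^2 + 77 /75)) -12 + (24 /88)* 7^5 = 40310543533 /5683425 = 7092.65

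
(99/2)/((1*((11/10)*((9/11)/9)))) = 495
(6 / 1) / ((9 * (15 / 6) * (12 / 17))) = 17 / 45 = 0.38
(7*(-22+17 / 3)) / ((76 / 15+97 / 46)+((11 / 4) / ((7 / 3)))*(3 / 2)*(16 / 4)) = -276115 / 34406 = -8.03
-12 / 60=-1 / 5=-0.20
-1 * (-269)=269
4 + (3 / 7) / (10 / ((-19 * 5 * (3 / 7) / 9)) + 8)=3137 / 770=4.07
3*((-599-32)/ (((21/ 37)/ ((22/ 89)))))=-513634/ 623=-824.45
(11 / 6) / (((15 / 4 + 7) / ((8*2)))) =352 / 129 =2.73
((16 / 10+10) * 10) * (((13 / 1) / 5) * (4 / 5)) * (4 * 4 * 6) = 579072 / 25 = 23162.88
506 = 506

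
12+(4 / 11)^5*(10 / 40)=1932868 / 161051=12.00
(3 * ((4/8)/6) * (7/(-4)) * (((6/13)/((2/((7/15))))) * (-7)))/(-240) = -343/249600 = -0.00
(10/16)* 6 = 15/4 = 3.75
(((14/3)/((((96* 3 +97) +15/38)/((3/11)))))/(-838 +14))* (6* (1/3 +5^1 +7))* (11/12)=-4921/18101220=-0.00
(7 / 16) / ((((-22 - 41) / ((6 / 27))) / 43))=-43 / 648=-0.07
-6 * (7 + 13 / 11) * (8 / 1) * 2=-8640 / 11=-785.45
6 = 6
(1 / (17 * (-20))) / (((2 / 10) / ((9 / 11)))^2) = -405 / 8228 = -0.05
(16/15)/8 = 0.13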